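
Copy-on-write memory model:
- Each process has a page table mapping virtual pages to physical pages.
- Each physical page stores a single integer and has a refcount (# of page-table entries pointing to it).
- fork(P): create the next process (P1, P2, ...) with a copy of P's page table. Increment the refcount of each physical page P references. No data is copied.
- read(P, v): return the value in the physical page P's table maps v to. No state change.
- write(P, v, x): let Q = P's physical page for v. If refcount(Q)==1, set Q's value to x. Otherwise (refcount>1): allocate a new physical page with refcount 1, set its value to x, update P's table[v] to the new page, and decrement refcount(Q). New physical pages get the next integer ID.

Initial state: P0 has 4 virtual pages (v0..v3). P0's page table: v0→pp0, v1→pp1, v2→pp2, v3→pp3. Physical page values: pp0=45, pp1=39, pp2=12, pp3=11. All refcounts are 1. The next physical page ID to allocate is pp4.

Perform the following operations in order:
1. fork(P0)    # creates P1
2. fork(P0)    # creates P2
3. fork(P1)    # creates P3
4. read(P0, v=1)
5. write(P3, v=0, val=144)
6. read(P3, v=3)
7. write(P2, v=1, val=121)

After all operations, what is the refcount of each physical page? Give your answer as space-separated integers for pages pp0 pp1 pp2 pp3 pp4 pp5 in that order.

Answer: 3 3 4 4 1 1

Derivation:
Op 1: fork(P0) -> P1. 4 ppages; refcounts: pp0:2 pp1:2 pp2:2 pp3:2
Op 2: fork(P0) -> P2. 4 ppages; refcounts: pp0:3 pp1:3 pp2:3 pp3:3
Op 3: fork(P1) -> P3. 4 ppages; refcounts: pp0:4 pp1:4 pp2:4 pp3:4
Op 4: read(P0, v1) -> 39. No state change.
Op 5: write(P3, v0, 144). refcount(pp0)=4>1 -> COPY to pp4. 5 ppages; refcounts: pp0:3 pp1:4 pp2:4 pp3:4 pp4:1
Op 6: read(P3, v3) -> 11. No state change.
Op 7: write(P2, v1, 121). refcount(pp1)=4>1 -> COPY to pp5. 6 ppages; refcounts: pp0:3 pp1:3 pp2:4 pp3:4 pp4:1 pp5:1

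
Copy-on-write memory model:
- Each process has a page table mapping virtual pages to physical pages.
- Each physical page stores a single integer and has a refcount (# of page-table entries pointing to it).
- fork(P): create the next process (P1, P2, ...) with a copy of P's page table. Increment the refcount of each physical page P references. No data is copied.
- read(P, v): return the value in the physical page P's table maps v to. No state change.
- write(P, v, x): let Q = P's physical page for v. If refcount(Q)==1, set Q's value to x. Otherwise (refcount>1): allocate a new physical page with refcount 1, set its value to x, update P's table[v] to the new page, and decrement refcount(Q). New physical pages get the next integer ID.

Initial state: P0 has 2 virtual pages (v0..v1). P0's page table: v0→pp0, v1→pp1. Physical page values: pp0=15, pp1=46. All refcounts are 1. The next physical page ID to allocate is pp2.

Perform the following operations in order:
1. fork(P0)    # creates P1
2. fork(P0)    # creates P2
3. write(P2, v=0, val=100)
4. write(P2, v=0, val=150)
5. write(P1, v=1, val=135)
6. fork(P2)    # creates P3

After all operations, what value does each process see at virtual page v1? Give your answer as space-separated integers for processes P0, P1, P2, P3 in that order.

Op 1: fork(P0) -> P1. 2 ppages; refcounts: pp0:2 pp1:2
Op 2: fork(P0) -> P2. 2 ppages; refcounts: pp0:3 pp1:3
Op 3: write(P2, v0, 100). refcount(pp0)=3>1 -> COPY to pp2. 3 ppages; refcounts: pp0:2 pp1:3 pp2:1
Op 4: write(P2, v0, 150). refcount(pp2)=1 -> write in place. 3 ppages; refcounts: pp0:2 pp1:3 pp2:1
Op 5: write(P1, v1, 135). refcount(pp1)=3>1 -> COPY to pp3. 4 ppages; refcounts: pp0:2 pp1:2 pp2:1 pp3:1
Op 6: fork(P2) -> P3. 4 ppages; refcounts: pp0:2 pp1:3 pp2:2 pp3:1
P0: v1 -> pp1 = 46
P1: v1 -> pp3 = 135
P2: v1 -> pp1 = 46
P3: v1 -> pp1 = 46

Answer: 46 135 46 46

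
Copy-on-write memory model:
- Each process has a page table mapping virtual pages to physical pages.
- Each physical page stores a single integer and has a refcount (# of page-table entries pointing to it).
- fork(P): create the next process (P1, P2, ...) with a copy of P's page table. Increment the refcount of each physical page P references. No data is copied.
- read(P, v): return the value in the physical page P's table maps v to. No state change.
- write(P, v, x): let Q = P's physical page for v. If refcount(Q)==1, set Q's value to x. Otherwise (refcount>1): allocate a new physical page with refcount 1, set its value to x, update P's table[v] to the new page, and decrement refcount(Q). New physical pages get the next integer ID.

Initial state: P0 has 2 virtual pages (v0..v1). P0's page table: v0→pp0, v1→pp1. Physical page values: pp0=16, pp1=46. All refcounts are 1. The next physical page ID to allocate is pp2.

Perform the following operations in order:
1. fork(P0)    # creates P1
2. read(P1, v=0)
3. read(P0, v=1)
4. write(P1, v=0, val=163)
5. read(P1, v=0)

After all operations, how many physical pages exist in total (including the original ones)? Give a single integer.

Answer: 3

Derivation:
Op 1: fork(P0) -> P1. 2 ppages; refcounts: pp0:2 pp1:2
Op 2: read(P1, v0) -> 16. No state change.
Op 3: read(P0, v1) -> 46. No state change.
Op 4: write(P1, v0, 163). refcount(pp0)=2>1 -> COPY to pp2. 3 ppages; refcounts: pp0:1 pp1:2 pp2:1
Op 5: read(P1, v0) -> 163. No state change.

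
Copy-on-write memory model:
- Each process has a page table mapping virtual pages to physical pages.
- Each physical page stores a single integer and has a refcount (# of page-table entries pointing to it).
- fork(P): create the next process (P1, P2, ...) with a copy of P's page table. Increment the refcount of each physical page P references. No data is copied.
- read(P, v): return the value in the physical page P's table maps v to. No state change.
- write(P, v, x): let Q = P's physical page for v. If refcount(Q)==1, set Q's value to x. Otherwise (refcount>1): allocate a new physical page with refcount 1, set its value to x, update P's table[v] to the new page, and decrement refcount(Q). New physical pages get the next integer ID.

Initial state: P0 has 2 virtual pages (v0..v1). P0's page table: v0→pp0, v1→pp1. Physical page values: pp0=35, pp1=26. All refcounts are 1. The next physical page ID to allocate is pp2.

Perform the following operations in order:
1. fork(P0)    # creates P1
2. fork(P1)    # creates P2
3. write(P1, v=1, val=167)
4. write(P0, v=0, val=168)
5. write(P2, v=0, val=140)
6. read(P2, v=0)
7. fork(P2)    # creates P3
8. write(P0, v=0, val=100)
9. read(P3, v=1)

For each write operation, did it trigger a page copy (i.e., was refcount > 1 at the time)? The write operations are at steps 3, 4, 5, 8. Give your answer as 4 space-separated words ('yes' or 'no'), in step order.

Op 1: fork(P0) -> P1. 2 ppages; refcounts: pp0:2 pp1:2
Op 2: fork(P1) -> P2. 2 ppages; refcounts: pp0:3 pp1:3
Op 3: write(P1, v1, 167). refcount(pp1)=3>1 -> COPY to pp2. 3 ppages; refcounts: pp0:3 pp1:2 pp2:1
Op 4: write(P0, v0, 168). refcount(pp0)=3>1 -> COPY to pp3. 4 ppages; refcounts: pp0:2 pp1:2 pp2:1 pp3:1
Op 5: write(P2, v0, 140). refcount(pp0)=2>1 -> COPY to pp4. 5 ppages; refcounts: pp0:1 pp1:2 pp2:1 pp3:1 pp4:1
Op 6: read(P2, v0) -> 140. No state change.
Op 7: fork(P2) -> P3. 5 ppages; refcounts: pp0:1 pp1:3 pp2:1 pp3:1 pp4:2
Op 8: write(P0, v0, 100). refcount(pp3)=1 -> write in place. 5 ppages; refcounts: pp0:1 pp1:3 pp2:1 pp3:1 pp4:2
Op 9: read(P3, v1) -> 26. No state change.

yes yes yes no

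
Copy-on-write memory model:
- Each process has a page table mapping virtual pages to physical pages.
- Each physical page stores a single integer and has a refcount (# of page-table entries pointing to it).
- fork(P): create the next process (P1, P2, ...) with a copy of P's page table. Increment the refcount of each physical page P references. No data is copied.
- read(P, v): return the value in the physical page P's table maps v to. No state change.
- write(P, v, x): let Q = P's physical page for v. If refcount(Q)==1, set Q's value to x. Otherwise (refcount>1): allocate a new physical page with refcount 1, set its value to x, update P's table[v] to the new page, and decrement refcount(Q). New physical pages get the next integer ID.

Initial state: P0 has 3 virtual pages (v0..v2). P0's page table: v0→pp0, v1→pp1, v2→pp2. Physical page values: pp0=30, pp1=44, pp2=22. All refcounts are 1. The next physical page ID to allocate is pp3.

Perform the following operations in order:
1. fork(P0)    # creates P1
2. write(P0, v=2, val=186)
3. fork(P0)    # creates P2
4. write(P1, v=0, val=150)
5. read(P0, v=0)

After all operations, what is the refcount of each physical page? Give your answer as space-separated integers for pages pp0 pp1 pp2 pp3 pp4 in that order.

Op 1: fork(P0) -> P1. 3 ppages; refcounts: pp0:2 pp1:2 pp2:2
Op 2: write(P0, v2, 186). refcount(pp2)=2>1 -> COPY to pp3. 4 ppages; refcounts: pp0:2 pp1:2 pp2:1 pp3:1
Op 3: fork(P0) -> P2. 4 ppages; refcounts: pp0:3 pp1:3 pp2:1 pp3:2
Op 4: write(P1, v0, 150). refcount(pp0)=3>1 -> COPY to pp4. 5 ppages; refcounts: pp0:2 pp1:3 pp2:1 pp3:2 pp4:1
Op 5: read(P0, v0) -> 30. No state change.

Answer: 2 3 1 2 1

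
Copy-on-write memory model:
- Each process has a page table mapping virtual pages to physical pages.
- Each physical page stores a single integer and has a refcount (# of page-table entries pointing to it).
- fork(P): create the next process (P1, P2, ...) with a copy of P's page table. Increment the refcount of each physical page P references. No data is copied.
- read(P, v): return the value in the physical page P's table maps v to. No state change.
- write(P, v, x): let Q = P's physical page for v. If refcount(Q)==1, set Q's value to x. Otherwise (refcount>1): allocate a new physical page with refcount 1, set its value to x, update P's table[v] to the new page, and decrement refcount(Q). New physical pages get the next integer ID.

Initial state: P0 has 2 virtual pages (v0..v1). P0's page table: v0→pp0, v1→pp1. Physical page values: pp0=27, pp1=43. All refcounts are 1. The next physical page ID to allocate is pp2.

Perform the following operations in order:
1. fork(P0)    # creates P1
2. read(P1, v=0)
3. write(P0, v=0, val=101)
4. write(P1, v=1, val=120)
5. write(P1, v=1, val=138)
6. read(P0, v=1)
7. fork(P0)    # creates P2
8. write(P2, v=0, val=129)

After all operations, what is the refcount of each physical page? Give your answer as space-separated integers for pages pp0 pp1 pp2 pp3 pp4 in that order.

Op 1: fork(P0) -> P1. 2 ppages; refcounts: pp0:2 pp1:2
Op 2: read(P1, v0) -> 27. No state change.
Op 3: write(P0, v0, 101). refcount(pp0)=2>1 -> COPY to pp2. 3 ppages; refcounts: pp0:1 pp1:2 pp2:1
Op 4: write(P1, v1, 120). refcount(pp1)=2>1 -> COPY to pp3. 4 ppages; refcounts: pp0:1 pp1:1 pp2:1 pp3:1
Op 5: write(P1, v1, 138). refcount(pp3)=1 -> write in place. 4 ppages; refcounts: pp0:1 pp1:1 pp2:1 pp3:1
Op 6: read(P0, v1) -> 43. No state change.
Op 7: fork(P0) -> P2. 4 ppages; refcounts: pp0:1 pp1:2 pp2:2 pp3:1
Op 8: write(P2, v0, 129). refcount(pp2)=2>1 -> COPY to pp4. 5 ppages; refcounts: pp0:1 pp1:2 pp2:1 pp3:1 pp4:1

Answer: 1 2 1 1 1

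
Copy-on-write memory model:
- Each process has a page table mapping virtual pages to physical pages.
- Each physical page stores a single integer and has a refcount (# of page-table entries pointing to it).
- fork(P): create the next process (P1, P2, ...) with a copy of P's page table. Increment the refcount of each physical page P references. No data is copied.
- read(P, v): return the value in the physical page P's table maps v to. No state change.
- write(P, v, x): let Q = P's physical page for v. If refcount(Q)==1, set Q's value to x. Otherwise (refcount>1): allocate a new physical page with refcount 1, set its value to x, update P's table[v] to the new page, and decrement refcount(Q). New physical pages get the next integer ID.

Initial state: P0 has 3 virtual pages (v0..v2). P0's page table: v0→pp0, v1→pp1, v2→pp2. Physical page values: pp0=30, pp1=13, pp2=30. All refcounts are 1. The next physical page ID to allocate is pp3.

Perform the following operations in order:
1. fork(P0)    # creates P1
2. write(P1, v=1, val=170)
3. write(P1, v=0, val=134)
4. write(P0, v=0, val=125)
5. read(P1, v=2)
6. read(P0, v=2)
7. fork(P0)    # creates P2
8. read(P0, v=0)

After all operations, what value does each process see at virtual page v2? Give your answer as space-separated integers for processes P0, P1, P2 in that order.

Op 1: fork(P0) -> P1. 3 ppages; refcounts: pp0:2 pp1:2 pp2:2
Op 2: write(P1, v1, 170). refcount(pp1)=2>1 -> COPY to pp3. 4 ppages; refcounts: pp0:2 pp1:1 pp2:2 pp3:1
Op 3: write(P1, v0, 134). refcount(pp0)=2>1 -> COPY to pp4. 5 ppages; refcounts: pp0:1 pp1:1 pp2:2 pp3:1 pp4:1
Op 4: write(P0, v0, 125). refcount(pp0)=1 -> write in place. 5 ppages; refcounts: pp0:1 pp1:1 pp2:2 pp3:1 pp4:1
Op 5: read(P1, v2) -> 30. No state change.
Op 6: read(P0, v2) -> 30. No state change.
Op 7: fork(P0) -> P2. 5 ppages; refcounts: pp0:2 pp1:2 pp2:3 pp3:1 pp4:1
Op 8: read(P0, v0) -> 125. No state change.
P0: v2 -> pp2 = 30
P1: v2 -> pp2 = 30
P2: v2 -> pp2 = 30

Answer: 30 30 30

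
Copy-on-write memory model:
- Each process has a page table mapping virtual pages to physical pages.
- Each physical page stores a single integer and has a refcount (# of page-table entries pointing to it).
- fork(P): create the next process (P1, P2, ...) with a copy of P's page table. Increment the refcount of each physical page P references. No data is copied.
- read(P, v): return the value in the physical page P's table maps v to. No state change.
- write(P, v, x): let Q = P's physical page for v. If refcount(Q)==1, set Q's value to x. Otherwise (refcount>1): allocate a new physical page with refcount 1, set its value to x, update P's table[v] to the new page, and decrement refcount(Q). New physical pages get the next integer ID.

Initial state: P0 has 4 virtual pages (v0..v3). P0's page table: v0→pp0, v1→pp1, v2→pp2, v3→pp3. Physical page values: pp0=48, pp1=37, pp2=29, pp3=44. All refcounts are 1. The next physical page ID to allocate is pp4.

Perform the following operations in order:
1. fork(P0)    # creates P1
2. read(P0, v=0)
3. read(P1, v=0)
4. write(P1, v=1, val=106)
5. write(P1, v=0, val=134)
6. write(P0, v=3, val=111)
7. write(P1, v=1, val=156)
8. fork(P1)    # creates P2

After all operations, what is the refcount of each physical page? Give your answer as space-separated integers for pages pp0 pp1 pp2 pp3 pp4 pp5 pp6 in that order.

Answer: 1 1 3 2 2 2 1

Derivation:
Op 1: fork(P0) -> P1. 4 ppages; refcounts: pp0:2 pp1:2 pp2:2 pp3:2
Op 2: read(P0, v0) -> 48. No state change.
Op 3: read(P1, v0) -> 48. No state change.
Op 4: write(P1, v1, 106). refcount(pp1)=2>1 -> COPY to pp4. 5 ppages; refcounts: pp0:2 pp1:1 pp2:2 pp3:2 pp4:1
Op 5: write(P1, v0, 134). refcount(pp0)=2>1 -> COPY to pp5. 6 ppages; refcounts: pp0:1 pp1:1 pp2:2 pp3:2 pp4:1 pp5:1
Op 6: write(P0, v3, 111). refcount(pp3)=2>1 -> COPY to pp6. 7 ppages; refcounts: pp0:1 pp1:1 pp2:2 pp3:1 pp4:1 pp5:1 pp6:1
Op 7: write(P1, v1, 156). refcount(pp4)=1 -> write in place. 7 ppages; refcounts: pp0:1 pp1:1 pp2:2 pp3:1 pp4:1 pp5:1 pp6:1
Op 8: fork(P1) -> P2. 7 ppages; refcounts: pp0:1 pp1:1 pp2:3 pp3:2 pp4:2 pp5:2 pp6:1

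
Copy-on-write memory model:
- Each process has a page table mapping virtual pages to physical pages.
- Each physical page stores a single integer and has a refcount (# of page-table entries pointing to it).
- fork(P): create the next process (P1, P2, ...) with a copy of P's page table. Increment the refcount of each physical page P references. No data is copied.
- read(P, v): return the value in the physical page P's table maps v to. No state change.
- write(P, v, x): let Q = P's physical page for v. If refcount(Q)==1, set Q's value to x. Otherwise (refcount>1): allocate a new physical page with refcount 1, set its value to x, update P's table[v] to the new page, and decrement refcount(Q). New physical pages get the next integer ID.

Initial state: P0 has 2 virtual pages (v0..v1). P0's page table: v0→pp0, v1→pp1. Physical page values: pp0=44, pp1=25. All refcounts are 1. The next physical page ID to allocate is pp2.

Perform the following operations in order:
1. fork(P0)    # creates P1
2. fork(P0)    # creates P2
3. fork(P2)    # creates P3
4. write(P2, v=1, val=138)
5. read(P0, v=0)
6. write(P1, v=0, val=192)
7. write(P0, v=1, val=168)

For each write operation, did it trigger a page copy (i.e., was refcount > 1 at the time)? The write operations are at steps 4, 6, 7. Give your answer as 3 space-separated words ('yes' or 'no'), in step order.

Op 1: fork(P0) -> P1. 2 ppages; refcounts: pp0:2 pp1:2
Op 2: fork(P0) -> P2. 2 ppages; refcounts: pp0:3 pp1:3
Op 3: fork(P2) -> P3. 2 ppages; refcounts: pp0:4 pp1:4
Op 4: write(P2, v1, 138). refcount(pp1)=4>1 -> COPY to pp2. 3 ppages; refcounts: pp0:4 pp1:3 pp2:1
Op 5: read(P0, v0) -> 44. No state change.
Op 6: write(P1, v0, 192). refcount(pp0)=4>1 -> COPY to pp3. 4 ppages; refcounts: pp0:3 pp1:3 pp2:1 pp3:1
Op 7: write(P0, v1, 168). refcount(pp1)=3>1 -> COPY to pp4. 5 ppages; refcounts: pp0:3 pp1:2 pp2:1 pp3:1 pp4:1

yes yes yes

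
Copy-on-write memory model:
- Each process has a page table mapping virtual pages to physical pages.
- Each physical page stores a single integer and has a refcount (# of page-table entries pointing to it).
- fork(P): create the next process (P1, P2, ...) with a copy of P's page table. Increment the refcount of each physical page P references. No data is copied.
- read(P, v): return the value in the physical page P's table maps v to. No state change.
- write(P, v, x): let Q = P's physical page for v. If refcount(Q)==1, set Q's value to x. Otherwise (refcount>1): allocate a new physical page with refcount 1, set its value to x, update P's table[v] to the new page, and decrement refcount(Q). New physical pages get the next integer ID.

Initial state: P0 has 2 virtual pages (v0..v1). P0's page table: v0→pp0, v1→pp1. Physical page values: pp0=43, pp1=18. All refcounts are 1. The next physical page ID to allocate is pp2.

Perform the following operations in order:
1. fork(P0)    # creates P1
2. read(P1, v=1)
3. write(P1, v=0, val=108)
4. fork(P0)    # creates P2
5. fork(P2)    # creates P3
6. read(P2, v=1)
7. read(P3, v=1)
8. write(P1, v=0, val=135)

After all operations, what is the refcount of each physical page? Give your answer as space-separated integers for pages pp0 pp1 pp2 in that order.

Op 1: fork(P0) -> P1. 2 ppages; refcounts: pp0:2 pp1:2
Op 2: read(P1, v1) -> 18. No state change.
Op 3: write(P1, v0, 108). refcount(pp0)=2>1 -> COPY to pp2. 3 ppages; refcounts: pp0:1 pp1:2 pp2:1
Op 4: fork(P0) -> P2. 3 ppages; refcounts: pp0:2 pp1:3 pp2:1
Op 5: fork(P2) -> P3. 3 ppages; refcounts: pp0:3 pp1:4 pp2:1
Op 6: read(P2, v1) -> 18. No state change.
Op 7: read(P3, v1) -> 18. No state change.
Op 8: write(P1, v0, 135). refcount(pp2)=1 -> write in place. 3 ppages; refcounts: pp0:3 pp1:4 pp2:1

Answer: 3 4 1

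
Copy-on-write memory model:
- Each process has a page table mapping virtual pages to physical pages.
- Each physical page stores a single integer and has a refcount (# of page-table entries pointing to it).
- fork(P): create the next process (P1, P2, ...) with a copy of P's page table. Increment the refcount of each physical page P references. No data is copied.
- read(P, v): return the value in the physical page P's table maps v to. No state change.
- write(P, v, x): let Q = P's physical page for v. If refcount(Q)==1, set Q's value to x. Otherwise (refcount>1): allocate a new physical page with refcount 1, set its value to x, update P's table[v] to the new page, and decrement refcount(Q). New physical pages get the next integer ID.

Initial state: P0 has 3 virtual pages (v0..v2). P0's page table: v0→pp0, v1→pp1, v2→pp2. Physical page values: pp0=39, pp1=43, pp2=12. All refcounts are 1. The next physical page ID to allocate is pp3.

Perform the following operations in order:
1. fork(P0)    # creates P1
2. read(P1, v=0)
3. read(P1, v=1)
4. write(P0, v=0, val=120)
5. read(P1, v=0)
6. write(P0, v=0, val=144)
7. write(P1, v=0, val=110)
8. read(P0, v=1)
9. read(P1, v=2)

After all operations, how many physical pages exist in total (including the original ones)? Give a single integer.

Op 1: fork(P0) -> P1. 3 ppages; refcounts: pp0:2 pp1:2 pp2:2
Op 2: read(P1, v0) -> 39. No state change.
Op 3: read(P1, v1) -> 43. No state change.
Op 4: write(P0, v0, 120). refcount(pp0)=2>1 -> COPY to pp3. 4 ppages; refcounts: pp0:1 pp1:2 pp2:2 pp3:1
Op 5: read(P1, v0) -> 39. No state change.
Op 6: write(P0, v0, 144). refcount(pp3)=1 -> write in place. 4 ppages; refcounts: pp0:1 pp1:2 pp2:2 pp3:1
Op 7: write(P1, v0, 110). refcount(pp0)=1 -> write in place. 4 ppages; refcounts: pp0:1 pp1:2 pp2:2 pp3:1
Op 8: read(P0, v1) -> 43. No state change.
Op 9: read(P1, v2) -> 12. No state change.

Answer: 4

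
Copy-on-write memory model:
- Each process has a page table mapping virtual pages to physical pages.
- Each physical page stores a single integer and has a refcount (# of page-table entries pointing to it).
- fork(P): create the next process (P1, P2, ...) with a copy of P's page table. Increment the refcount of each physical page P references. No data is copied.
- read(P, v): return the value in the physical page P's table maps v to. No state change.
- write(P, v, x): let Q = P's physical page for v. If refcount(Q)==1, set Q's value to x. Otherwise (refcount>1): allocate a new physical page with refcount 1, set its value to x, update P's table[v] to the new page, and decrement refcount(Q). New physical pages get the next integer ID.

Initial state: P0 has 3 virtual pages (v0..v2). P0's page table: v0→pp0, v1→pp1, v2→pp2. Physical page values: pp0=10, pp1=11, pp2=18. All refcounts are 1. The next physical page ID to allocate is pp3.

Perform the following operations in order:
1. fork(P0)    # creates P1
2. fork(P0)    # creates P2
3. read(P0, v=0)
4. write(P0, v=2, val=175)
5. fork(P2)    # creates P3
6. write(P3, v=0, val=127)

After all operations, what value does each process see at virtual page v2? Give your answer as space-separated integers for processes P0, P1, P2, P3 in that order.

Answer: 175 18 18 18

Derivation:
Op 1: fork(P0) -> P1. 3 ppages; refcounts: pp0:2 pp1:2 pp2:2
Op 2: fork(P0) -> P2. 3 ppages; refcounts: pp0:3 pp1:3 pp2:3
Op 3: read(P0, v0) -> 10. No state change.
Op 4: write(P0, v2, 175). refcount(pp2)=3>1 -> COPY to pp3. 4 ppages; refcounts: pp0:3 pp1:3 pp2:2 pp3:1
Op 5: fork(P2) -> P3. 4 ppages; refcounts: pp0:4 pp1:4 pp2:3 pp3:1
Op 6: write(P3, v0, 127). refcount(pp0)=4>1 -> COPY to pp4. 5 ppages; refcounts: pp0:3 pp1:4 pp2:3 pp3:1 pp4:1
P0: v2 -> pp3 = 175
P1: v2 -> pp2 = 18
P2: v2 -> pp2 = 18
P3: v2 -> pp2 = 18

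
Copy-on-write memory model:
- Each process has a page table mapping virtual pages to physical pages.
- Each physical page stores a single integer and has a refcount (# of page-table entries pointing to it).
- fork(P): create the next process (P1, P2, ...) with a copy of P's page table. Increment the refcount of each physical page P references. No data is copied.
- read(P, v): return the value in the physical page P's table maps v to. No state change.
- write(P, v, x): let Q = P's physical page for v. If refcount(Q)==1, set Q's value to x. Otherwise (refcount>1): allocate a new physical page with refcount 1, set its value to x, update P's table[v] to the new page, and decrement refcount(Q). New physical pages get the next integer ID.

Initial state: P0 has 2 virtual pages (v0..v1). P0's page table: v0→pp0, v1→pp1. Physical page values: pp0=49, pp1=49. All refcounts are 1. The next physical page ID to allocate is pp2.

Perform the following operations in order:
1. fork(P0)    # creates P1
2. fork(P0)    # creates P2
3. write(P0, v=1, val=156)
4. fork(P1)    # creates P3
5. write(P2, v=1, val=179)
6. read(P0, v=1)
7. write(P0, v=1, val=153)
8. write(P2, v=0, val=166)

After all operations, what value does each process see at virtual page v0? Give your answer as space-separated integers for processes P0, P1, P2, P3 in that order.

Op 1: fork(P0) -> P1. 2 ppages; refcounts: pp0:2 pp1:2
Op 2: fork(P0) -> P2. 2 ppages; refcounts: pp0:3 pp1:3
Op 3: write(P0, v1, 156). refcount(pp1)=3>1 -> COPY to pp2. 3 ppages; refcounts: pp0:3 pp1:2 pp2:1
Op 4: fork(P1) -> P3. 3 ppages; refcounts: pp0:4 pp1:3 pp2:1
Op 5: write(P2, v1, 179). refcount(pp1)=3>1 -> COPY to pp3. 4 ppages; refcounts: pp0:4 pp1:2 pp2:1 pp3:1
Op 6: read(P0, v1) -> 156. No state change.
Op 7: write(P0, v1, 153). refcount(pp2)=1 -> write in place. 4 ppages; refcounts: pp0:4 pp1:2 pp2:1 pp3:1
Op 8: write(P2, v0, 166). refcount(pp0)=4>1 -> COPY to pp4. 5 ppages; refcounts: pp0:3 pp1:2 pp2:1 pp3:1 pp4:1
P0: v0 -> pp0 = 49
P1: v0 -> pp0 = 49
P2: v0 -> pp4 = 166
P3: v0 -> pp0 = 49

Answer: 49 49 166 49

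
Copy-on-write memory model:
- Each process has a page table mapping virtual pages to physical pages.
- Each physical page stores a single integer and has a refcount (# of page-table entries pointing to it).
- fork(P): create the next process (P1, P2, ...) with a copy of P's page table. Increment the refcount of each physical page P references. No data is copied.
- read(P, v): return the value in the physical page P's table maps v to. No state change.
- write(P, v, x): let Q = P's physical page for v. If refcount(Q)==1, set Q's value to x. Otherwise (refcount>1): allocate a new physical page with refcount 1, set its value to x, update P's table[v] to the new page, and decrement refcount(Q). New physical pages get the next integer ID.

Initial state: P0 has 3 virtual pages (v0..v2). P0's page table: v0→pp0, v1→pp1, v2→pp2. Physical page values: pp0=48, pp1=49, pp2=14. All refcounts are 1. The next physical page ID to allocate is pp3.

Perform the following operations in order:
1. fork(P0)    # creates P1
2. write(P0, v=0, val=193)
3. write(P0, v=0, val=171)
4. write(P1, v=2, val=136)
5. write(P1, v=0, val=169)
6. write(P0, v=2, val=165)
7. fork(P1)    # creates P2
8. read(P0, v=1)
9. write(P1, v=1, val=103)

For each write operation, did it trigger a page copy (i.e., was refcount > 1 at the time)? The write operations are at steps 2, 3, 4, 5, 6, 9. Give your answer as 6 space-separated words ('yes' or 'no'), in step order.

Op 1: fork(P0) -> P1. 3 ppages; refcounts: pp0:2 pp1:2 pp2:2
Op 2: write(P0, v0, 193). refcount(pp0)=2>1 -> COPY to pp3. 4 ppages; refcounts: pp0:1 pp1:2 pp2:2 pp3:1
Op 3: write(P0, v0, 171). refcount(pp3)=1 -> write in place. 4 ppages; refcounts: pp0:1 pp1:2 pp2:2 pp3:1
Op 4: write(P1, v2, 136). refcount(pp2)=2>1 -> COPY to pp4. 5 ppages; refcounts: pp0:1 pp1:2 pp2:1 pp3:1 pp4:1
Op 5: write(P1, v0, 169). refcount(pp0)=1 -> write in place. 5 ppages; refcounts: pp0:1 pp1:2 pp2:1 pp3:1 pp4:1
Op 6: write(P0, v2, 165). refcount(pp2)=1 -> write in place. 5 ppages; refcounts: pp0:1 pp1:2 pp2:1 pp3:1 pp4:1
Op 7: fork(P1) -> P2. 5 ppages; refcounts: pp0:2 pp1:3 pp2:1 pp3:1 pp4:2
Op 8: read(P0, v1) -> 49. No state change.
Op 9: write(P1, v1, 103). refcount(pp1)=3>1 -> COPY to pp5. 6 ppages; refcounts: pp0:2 pp1:2 pp2:1 pp3:1 pp4:2 pp5:1

yes no yes no no yes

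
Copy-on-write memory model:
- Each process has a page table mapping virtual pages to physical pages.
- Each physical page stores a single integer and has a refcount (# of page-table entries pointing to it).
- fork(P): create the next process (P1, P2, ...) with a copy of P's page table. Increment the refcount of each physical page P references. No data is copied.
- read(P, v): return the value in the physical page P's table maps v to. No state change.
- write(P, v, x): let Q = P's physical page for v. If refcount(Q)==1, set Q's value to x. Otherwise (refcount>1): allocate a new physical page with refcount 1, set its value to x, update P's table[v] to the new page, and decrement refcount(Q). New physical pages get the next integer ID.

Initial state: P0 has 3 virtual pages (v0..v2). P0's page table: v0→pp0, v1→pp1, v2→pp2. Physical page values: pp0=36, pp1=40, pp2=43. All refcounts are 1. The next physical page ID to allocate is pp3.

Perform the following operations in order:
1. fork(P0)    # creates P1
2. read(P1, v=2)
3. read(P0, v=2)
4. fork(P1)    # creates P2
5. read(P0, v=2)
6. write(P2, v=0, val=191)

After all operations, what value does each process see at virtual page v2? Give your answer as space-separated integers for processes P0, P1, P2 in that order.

Op 1: fork(P0) -> P1. 3 ppages; refcounts: pp0:2 pp1:2 pp2:2
Op 2: read(P1, v2) -> 43. No state change.
Op 3: read(P0, v2) -> 43. No state change.
Op 4: fork(P1) -> P2. 3 ppages; refcounts: pp0:3 pp1:3 pp2:3
Op 5: read(P0, v2) -> 43. No state change.
Op 6: write(P2, v0, 191). refcount(pp0)=3>1 -> COPY to pp3. 4 ppages; refcounts: pp0:2 pp1:3 pp2:3 pp3:1
P0: v2 -> pp2 = 43
P1: v2 -> pp2 = 43
P2: v2 -> pp2 = 43

Answer: 43 43 43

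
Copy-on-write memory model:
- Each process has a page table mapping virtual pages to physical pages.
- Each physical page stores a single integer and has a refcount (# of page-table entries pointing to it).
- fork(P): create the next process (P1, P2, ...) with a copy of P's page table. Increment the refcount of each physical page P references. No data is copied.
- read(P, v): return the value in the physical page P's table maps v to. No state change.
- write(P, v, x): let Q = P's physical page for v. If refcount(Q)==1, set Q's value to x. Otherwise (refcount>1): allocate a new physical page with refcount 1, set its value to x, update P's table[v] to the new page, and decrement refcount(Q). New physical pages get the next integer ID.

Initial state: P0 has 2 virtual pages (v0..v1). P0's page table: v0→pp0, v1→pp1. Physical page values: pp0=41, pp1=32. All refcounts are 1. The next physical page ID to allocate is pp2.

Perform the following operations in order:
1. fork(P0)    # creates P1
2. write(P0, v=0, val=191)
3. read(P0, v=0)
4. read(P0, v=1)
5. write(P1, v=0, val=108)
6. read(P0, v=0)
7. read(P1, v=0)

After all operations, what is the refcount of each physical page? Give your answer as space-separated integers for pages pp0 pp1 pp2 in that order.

Answer: 1 2 1

Derivation:
Op 1: fork(P0) -> P1. 2 ppages; refcounts: pp0:2 pp1:2
Op 2: write(P0, v0, 191). refcount(pp0)=2>1 -> COPY to pp2. 3 ppages; refcounts: pp0:1 pp1:2 pp2:1
Op 3: read(P0, v0) -> 191. No state change.
Op 4: read(P0, v1) -> 32. No state change.
Op 5: write(P1, v0, 108). refcount(pp0)=1 -> write in place. 3 ppages; refcounts: pp0:1 pp1:2 pp2:1
Op 6: read(P0, v0) -> 191. No state change.
Op 7: read(P1, v0) -> 108. No state change.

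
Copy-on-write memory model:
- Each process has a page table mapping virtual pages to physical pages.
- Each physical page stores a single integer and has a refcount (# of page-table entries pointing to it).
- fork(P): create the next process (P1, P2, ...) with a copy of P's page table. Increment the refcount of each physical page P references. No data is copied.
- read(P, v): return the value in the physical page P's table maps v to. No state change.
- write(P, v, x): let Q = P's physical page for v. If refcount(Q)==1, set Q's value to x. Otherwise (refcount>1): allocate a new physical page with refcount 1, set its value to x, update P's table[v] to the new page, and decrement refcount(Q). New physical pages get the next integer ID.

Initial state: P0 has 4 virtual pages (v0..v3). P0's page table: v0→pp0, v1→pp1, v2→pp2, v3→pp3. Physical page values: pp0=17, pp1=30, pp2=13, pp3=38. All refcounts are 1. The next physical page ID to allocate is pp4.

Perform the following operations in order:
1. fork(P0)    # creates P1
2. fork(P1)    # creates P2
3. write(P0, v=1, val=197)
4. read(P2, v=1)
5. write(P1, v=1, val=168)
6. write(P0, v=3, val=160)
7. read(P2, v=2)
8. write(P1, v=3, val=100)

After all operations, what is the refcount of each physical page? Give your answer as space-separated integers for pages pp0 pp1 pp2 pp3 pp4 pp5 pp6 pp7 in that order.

Answer: 3 1 3 1 1 1 1 1

Derivation:
Op 1: fork(P0) -> P1. 4 ppages; refcounts: pp0:2 pp1:2 pp2:2 pp3:2
Op 2: fork(P1) -> P2. 4 ppages; refcounts: pp0:3 pp1:3 pp2:3 pp3:3
Op 3: write(P0, v1, 197). refcount(pp1)=3>1 -> COPY to pp4. 5 ppages; refcounts: pp0:3 pp1:2 pp2:3 pp3:3 pp4:1
Op 4: read(P2, v1) -> 30. No state change.
Op 5: write(P1, v1, 168). refcount(pp1)=2>1 -> COPY to pp5. 6 ppages; refcounts: pp0:3 pp1:1 pp2:3 pp3:3 pp4:1 pp5:1
Op 6: write(P0, v3, 160). refcount(pp3)=3>1 -> COPY to pp6. 7 ppages; refcounts: pp0:3 pp1:1 pp2:3 pp3:2 pp4:1 pp5:1 pp6:1
Op 7: read(P2, v2) -> 13. No state change.
Op 8: write(P1, v3, 100). refcount(pp3)=2>1 -> COPY to pp7. 8 ppages; refcounts: pp0:3 pp1:1 pp2:3 pp3:1 pp4:1 pp5:1 pp6:1 pp7:1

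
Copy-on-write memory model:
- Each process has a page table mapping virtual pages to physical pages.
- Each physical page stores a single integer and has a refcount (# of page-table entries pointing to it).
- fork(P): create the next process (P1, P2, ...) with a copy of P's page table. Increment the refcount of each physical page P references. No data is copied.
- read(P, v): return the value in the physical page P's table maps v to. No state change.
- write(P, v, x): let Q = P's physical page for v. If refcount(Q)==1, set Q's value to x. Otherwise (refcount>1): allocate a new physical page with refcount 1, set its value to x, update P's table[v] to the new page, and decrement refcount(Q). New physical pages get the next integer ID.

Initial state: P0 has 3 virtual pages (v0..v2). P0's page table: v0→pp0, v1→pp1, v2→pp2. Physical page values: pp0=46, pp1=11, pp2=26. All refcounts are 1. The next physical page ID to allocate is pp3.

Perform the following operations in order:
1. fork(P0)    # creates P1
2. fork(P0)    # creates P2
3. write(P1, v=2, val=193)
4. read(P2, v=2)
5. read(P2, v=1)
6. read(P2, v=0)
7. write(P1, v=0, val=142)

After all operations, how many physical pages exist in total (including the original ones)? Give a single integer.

Op 1: fork(P0) -> P1. 3 ppages; refcounts: pp0:2 pp1:2 pp2:2
Op 2: fork(P0) -> P2. 3 ppages; refcounts: pp0:3 pp1:3 pp2:3
Op 3: write(P1, v2, 193). refcount(pp2)=3>1 -> COPY to pp3. 4 ppages; refcounts: pp0:3 pp1:3 pp2:2 pp3:1
Op 4: read(P2, v2) -> 26. No state change.
Op 5: read(P2, v1) -> 11. No state change.
Op 6: read(P2, v0) -> 46. No state change.
Op 7: write(P1, v0, 142). refcount(pp0)=3>1 -> COPY to pp4. 5 ppages; refcounts: pp0:2 pp1:3 pp2:2 pp3:1 pp4:1

Answer: 5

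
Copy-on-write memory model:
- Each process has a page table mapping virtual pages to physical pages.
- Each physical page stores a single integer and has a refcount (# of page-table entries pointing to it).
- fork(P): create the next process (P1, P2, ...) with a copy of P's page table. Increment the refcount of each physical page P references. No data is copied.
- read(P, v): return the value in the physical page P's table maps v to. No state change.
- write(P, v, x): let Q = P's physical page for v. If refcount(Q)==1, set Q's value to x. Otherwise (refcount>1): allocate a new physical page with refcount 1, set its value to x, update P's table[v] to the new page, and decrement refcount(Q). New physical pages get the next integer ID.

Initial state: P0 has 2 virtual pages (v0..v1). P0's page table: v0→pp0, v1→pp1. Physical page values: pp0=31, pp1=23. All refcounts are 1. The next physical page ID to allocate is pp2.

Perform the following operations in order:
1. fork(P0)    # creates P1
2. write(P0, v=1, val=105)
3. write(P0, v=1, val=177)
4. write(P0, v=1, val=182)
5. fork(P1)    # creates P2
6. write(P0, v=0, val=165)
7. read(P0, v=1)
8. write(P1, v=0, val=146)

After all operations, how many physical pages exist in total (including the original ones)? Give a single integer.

Op 1: fork(P0) -> P1. 2 ppages; refcounts: pp0:2 pp1:2
Op 2: write(P0, v1, 105). refcount(pp1)=2>1 -> COPY to pp2. 3 ppages; refcounts: pp0:2 pp1:1 pp2:1
Op 3: write(P0, v1, 177). refcount(pp2)=1 -> write in place. 3 ppages; refcounts: pp0:2 pp1:1 pp2:1
Op 4: write(P0, v1, 182). refcount(pp2)=1 -> write in place. 3 ppages; refcounts: pp0:2 pp1:1 pp2:1
Op 5: fork(P1) -> P2. 3 ppages; refcounts: pp0:3 pp1:2 pp2:1
Op 6: write(P0, v0, 165). refcount(pp0)=3>1 -> COPY to pp3. 4 ppages; refcounts: pp0:2 pp1:2 pp2:1 pp3:1
Op 7: read(P0, v1) -> 182. No state change.
Op 8: write(P1, v0, 146). refcount(pp0)=2>1 -> COPY to pp4. 5 ppages; refcounts: pp0:1 pp1:2 pp2:1 pp3:1 pp4:1

Answer: 5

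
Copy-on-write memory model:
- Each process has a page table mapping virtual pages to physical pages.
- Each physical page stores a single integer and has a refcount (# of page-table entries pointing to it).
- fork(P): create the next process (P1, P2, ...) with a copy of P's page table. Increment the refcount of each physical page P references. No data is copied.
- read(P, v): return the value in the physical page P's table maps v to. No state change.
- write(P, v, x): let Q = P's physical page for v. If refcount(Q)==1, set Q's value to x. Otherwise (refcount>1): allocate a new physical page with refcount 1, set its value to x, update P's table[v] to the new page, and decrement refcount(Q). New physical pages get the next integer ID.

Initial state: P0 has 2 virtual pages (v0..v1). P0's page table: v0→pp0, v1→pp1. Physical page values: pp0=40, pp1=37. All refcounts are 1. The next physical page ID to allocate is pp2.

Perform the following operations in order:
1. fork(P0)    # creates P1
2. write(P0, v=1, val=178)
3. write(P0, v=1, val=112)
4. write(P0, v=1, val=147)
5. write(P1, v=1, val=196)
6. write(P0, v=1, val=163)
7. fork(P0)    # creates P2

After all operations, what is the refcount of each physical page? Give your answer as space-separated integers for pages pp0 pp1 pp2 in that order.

Op 1: fork(P0) -> P1. 2 ppages; refcounts: pp0:2 pp1:2
Op 2: write(P0, v1, 178). refcount(pp1)=2>1 -> COPY to pp2. 3 ppages; refcounts: pp0:2 pp1:1 pp2:1
Op 3: write(P0, v1, 112). refcount(pp2)=1 -> write in place. 3 ppages; refcounts: pp0:2 pp1:1 pp2:1
Op 4: write(P0, v1, 147). refcount(pp2)=1 -> write in place. 3 ppages; refcounts: pp0:2 pp1:1 pp2:1
Op 5: write(P1, v1, 196). refcount(pp1)=1 -> write in place. 3 ppages; refcounts: pp0:2 pp1:1 pp2:1
Op 6: write(P0, v1, 163). refcount(pp2)=1 -> write in place. 3 ppages; refcounts: pp0:2 pp1:1 pp2:1
Op 7: fork(P0) -> P2. 3 ppages; refcounts: pp0:3 pp1:1 pp2:2

Answer: 3 1 2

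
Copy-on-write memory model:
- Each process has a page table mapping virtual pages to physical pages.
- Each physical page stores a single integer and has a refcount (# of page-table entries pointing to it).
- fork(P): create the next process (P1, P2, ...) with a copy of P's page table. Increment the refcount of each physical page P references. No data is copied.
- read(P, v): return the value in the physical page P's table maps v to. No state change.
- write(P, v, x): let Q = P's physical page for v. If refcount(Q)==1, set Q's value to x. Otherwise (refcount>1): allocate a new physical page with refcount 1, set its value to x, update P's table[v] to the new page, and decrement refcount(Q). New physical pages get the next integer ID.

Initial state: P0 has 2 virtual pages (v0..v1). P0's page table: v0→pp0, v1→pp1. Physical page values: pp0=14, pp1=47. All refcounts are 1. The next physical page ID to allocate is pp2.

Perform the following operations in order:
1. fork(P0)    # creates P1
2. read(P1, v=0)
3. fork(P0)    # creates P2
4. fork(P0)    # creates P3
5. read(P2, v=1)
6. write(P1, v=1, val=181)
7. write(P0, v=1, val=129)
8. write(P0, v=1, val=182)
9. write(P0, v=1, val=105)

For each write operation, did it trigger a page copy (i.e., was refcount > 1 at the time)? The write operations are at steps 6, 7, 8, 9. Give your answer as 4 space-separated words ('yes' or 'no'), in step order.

Op 1: fork(P0) -> P1. 2 ppages; refcounts: pp0:2 pp1:2
Op 2: read(P1, v0) -> 14. No state change.
Op 3: fork(P0) -> P2. 2 ppages; refcounts: pp0:3 pp1:3
Op 4: fork(P0) -> P3. 2 ppages; refcounts: pp0:4 pp1:4
Op 5: read(P2, v1) -> 47. No state change.
Op 6: write(P1, v1, 181). refcount(pp1)=4>1 -> COPY to pp2. 3 ppages; refcounts: pp0:4 pp1:3 pp2:1
Op 7: write(P0, v1, 129). refcount(pp1)=3>1 -> COPY to pp3. 4 ppages; refcounts: pp0:4 pp1:2 pp2:1 pp3:1
Op 8: write(P0, v1, 182). refcount(pp3)=1 -> write in place. 4 ppages; refcounts: pp0:4 pp1:2 pp2:1 pp3:1
Op 9: write(P0, v1, 105). refcount(pp3)=1 -> write in place. 4 ppages; refcounts: pp0:4 pp1:2 pp2:1 pp3:1

yes yes no no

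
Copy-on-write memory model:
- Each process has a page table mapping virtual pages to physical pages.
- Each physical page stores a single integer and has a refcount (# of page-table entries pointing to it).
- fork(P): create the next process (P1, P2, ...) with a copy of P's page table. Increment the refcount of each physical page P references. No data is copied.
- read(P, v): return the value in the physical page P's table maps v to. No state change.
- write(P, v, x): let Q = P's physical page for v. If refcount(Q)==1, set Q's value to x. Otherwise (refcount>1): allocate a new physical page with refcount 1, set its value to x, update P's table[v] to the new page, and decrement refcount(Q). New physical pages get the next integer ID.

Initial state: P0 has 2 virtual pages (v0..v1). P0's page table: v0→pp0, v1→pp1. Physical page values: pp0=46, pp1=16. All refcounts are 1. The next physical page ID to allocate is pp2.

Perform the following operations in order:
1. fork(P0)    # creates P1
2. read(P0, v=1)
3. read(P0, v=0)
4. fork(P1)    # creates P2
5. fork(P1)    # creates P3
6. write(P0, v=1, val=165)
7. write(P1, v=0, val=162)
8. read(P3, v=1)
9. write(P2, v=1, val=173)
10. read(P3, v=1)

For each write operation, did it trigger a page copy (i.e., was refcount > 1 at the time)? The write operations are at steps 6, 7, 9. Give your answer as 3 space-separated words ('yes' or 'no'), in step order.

Op 1: fork(P0) -> P1. 2 ppages; refcounts: pp0:2 pp1:2
Op 2: read(P0, v1) -> 16. No state change.
Op 3: read(P0, v0) -> 46. No state change.
Op 4: fork(P1) -> P2. 2 ppages; refcounts: pp0:3 pp1:3
Op 5: fork(P1) -> P3. 2 ppages; refcounts: pp0:4 pp1:4
Op 6: write(P0, v1, 165). refcount(pp1)=4>1 -> COPY to pp2. 3 ppages; refcounts: pp0:4 pp1:3 pp2:1
Op 7: write(P1, v0, 162). refcount(pp0)=4>1 -> COPY to pp3. 4 ppages; refcounts: pp0:3 pp1:3 pp2:1 pp3:1
Op 8: read(P3, v1) -> 16. No state change.
Op 9: write(P2, v1, 173). refcount(pp1)=3>1 -> COPY to pp4. 5 ppages; refcounts: pp0:3 pp1:2 pp2:1 pp3:1 pp4:1
Op 10: read(P3, v1) -> 16. No state change.

yes yes yes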